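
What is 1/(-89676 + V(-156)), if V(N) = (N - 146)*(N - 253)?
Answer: 1/33842 ≈ 2.9549e-5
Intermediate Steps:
V(N) = (-253 + N)*(-146 + N) (V(N) = (-146 + N)*(-253 + N) = (-253 + N)*(-146 + N))
1/(-89676 + V(-156)) = 1/(-89676 + (36938 + (-156)² - 399*(-156))) = 1/(-89676 + (36938 + 24336 + 62244)) = 1/(-89676 + 123518) = 1/33842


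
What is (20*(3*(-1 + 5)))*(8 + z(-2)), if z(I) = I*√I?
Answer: 1920 - 480*I*√2 ≈ 1920.0 - 678.82*I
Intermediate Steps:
z(I) = I^(3/2)
(20*(3*(-1 + 5)))*(8 + z(-2)) = (20*(3*(-1 + 5)))*(8 + (-2)^(3/2)) = (20*(3*4))*(8 - 2*I*√2) = (20*12)*(8 - 2*I*√2) = 240*(8 - 2*I*√2) = 1920 - 480*I*√2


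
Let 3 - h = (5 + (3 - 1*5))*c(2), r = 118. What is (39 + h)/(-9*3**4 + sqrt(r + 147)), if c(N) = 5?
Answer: -19683/531176 - 27*sqrt(265)/531176 ≈ -0.037883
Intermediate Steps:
h = -12 (h = 3 - (5 + (3 - 1*5))*5 = 3 - (5 + (3 - 5))*5 = 3 - (5 - 2)*5 = 3 - 3*5 = 3 - 1*15 = 3 - 15 = -12)
(39 + h)/(-9*3**4 + sqrt(r + 147)) = (39 - 12)/(-9*3**4 + sqrt(118 + 147)) = 27/(-9*81 + sqrt(265)) = 27/(-729 + sqrt(265))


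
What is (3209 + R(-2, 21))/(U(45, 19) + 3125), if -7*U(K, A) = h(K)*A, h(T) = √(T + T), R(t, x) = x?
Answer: 98918750/95696627 + 257754*√10/95696627 ≈ 1.0422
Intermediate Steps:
h(T) = √2*√T (h(T) = √(2*T) = √2*√T)
U(K, A) = -A*√2*√K/7 (U(K, A) = -√2*√K*A/7 = -A*√2*√K/7)
(3209 + R(-2, 21))/(U(45, 19) + 3125) = (3209 + 21)/(-⅐*19*√2*√45 + 3125) = 3230/(-⅐*19*√2*3*√5 + 3125) = 3230/(-57*√10/7 + 3125) = 3230/(3125 - 57*√10/7)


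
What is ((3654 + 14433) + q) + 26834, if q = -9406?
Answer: 35515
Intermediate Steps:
((3654 + 14433) + q) + 26834 = ((3654 + 14433) - 9406) + 26834 = (18087 - 9406) + 26834 = 8681 + 26834 = 35515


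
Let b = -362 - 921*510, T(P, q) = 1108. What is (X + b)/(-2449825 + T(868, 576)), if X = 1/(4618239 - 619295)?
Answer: 1879791603967/9792282154848 ≈ 0.19197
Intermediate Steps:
b = -470072 (b = -362 - 469710 = -470072)
X = 1/3998944 ≈ 2.5007e-7
(X + b)/(-2449825 + T(868, 576)) = (1/3998944 - 470072)/(-2449825 + 1108) = -1879791603967/3998944/(-2448717) = -1879791603967/3998944*(-1/2448717) = 1879791603967/9792282154848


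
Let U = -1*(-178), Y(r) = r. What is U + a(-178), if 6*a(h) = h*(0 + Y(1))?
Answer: 445/3 ≈ 148.33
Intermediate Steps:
U = 178
a(h) = h/6 (a(h) = (h*(0 + 1))/6 = (h*1)/6 = h/6)
U + a(-178) = 178 + (⅙)*(-178) = 178 - 89/3 = 445/3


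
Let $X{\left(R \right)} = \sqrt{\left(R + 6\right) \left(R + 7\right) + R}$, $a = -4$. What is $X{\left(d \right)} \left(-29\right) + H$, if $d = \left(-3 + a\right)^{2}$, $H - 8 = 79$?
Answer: $87 - 29 \sqrt{3129} \approx -1535.2$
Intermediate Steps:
$H = 87$ ($H = 8 + 79 = 87$)
$d = 49$ ($d = \left(-3 - 4\right)^{2} = \left(-7\right)^{2} = 49$)
$X{\left(R \right)} = \sqrt{R + \left(6 + R\right) \left(7 + R\right)}$ ($X{\left(R \right)} = \sqrt{\left(6 + R\right) \left(7 + R\right) + R} = \sqrt{R + \left(6 + R\right) \left(7 + R\right)}$)
$X{\left(d \right)} \left(-29\right) + H = \sqrt{42 + 49^{2} + 14 \cdot 49} \left(-29\right) + 87 = \sqrt{42 + 2401 + 686} \left(-29\right) + 87 = \sqrt{3129} \left(-29\right) + 87 = - 29 \sqrt{3129} + 87 = 87 - 29 \sqrt{3129}$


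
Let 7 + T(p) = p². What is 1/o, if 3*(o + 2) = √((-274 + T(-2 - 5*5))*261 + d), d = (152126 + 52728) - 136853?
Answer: 6/61631 + √184929/61631 ≈ 0.0070749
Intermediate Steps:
T(p) = -7 + p²
d = 68001 (d = 204854 - 136853 = 68001)
o = -2 + √184929/3 (o = -2 + √((-274 + (-7 + (-2 - 5*5)²))*261 + 68001)/3 = -2 + √((-274 + (-7 + (-2 - 25)²))*261 + 68001)/3 = -2 + √((-274 + (-7 + (-27)²))*261 + 68001)/3 = -2 + √((-274 + (-7 + 729))*261 + 68001)/3 = -2 + √((-274 + 722)*261 + 68001)/3 = -2 + √(448*261 + 68001)/3 = -2 + √(116928 + 68001)/3 = -2 + √184929/3 ≈ 141.34)
1/o = 1/(-2 + √184929/3)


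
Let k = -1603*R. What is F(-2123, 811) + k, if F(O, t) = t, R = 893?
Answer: -1430668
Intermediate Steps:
k = -1431479 (k = -1603*893 = -1431479)
F(-2123, 811) + k = 811 - 1431479 = -1430668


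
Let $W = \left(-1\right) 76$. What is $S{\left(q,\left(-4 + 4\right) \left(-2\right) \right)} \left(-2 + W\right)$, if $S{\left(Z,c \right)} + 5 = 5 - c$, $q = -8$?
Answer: $0$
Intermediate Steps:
$S{\left(Z,c \right)} = - c$ ($S{\left(Z,c \right)} = -5 - \left(-5 + c\right) = - c$)
$W = -76$
$S{\left(q,\left(-4 + 4\right) \left(-2\right) \right)} \left(-2 + W\right) = - \left(-4 + 4\right) \left(-2\right) \left(-2 - 76\right) = - 0 \left(-2\right) \left(-78\right) = \left(-1\right) 0 \left(-78\right) = 0 \left(-78\right) = 0$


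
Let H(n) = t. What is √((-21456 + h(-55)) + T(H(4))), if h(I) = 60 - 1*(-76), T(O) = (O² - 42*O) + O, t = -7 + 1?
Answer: I*√21038 ≈ 145.04*I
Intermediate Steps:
t = -6
H(n) = -6
T(O) = O² - 41*O
h(I) = 136 (h(I) = 60 + 76 = 136)
√((-21456 + h(-55)) + T(H(4))) = √((-21456 + 136) - 6*(-41 - 6)) = √(-21320 - 6*(-47)) = √(-21320 + 282) = √(-21038) = I*√21038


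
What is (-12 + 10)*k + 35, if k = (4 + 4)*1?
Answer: 19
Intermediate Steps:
k = 8 (k = 8*1 = 8)
(-12 + 10)*k + 35 = (-12 + 10)*8 + 35 = -2*8 + 35 = -16 + 35 = 19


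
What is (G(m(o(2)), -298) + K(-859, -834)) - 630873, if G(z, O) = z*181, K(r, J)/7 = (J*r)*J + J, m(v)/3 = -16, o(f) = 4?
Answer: -4183023627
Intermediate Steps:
m(v) = -48 (m(v) = 3*(-16) = -48)
K(r, J) = 7*J + 7*r*J² (K(r, J) = 7*((J*r)*J + J) = 7*(r*J² + J) = 7*(J + r*J²) = 7*J + 7*r*J²)
G(z, O) = 181*z
(G(m(o(2)), -298) + K(-859, -834)) - 630873 = (181*(-48) + 7*(-834)*(1 - 834*(-859))) - 630873 = (-8688 + 7*(-834)*(1 + 716406)) - 630873 = (-8688 + 7*(-834)*716407) - 630873 = (-8688 - 4182384066) - 630873 = -4182392754 - 630873 = -4183023627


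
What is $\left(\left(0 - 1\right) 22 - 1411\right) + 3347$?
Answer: $1914$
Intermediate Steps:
$\left(\left(0 - 1\right) 22 - 1411\right) + 3347 = \left(\left(-1\right) 22 - 1411\right) + 3347 = \left(-22 - 1411\right) + 3347 = -1433 + 3347 = 1914$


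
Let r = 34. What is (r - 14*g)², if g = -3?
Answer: 5776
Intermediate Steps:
(r - 14*g)² = (34 - 14*(-3))² = (34 + 42)² = 76² = 5776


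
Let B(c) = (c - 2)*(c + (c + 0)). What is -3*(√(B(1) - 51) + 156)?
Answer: -468 - 3*I*√53 ≈ -468.0 - 21.84*I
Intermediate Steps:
B(c) = 2*c*(-2 + c) (B(c) = (-2 + c)*(c + c) = (-2 + c)*(2*c) = 2*c*(-2 + c))
-3*(√(B(1) - 51) + 156) = -3*(√(2*1*(-2 + 1) - 51) + 156) = -3*(√(2*1*(-1) - 51) + 156) = -3*(√(-2 - 51) + 156) = -3*(√(-53) + 156) = -3*(I*√53 + 156) = -3*(156 + I*√53) = -468 - 3*I*√53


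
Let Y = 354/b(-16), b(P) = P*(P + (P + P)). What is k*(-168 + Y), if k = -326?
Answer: 3495535/64 ≈ 54618.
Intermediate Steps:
b(P) = 3*P² (b(P) = P*(P + 2*P) = P*(3*P) = 3*P²)
Y = 59/128 (Y = 354/((3*(-16)²)) = 354/((3*256)) = 354/768 = 354*(1/768) = 59/128 ≈ 0.46094)
k*(-168 + Y) = -326*(-168 + 59/128) = -326*(-21445/128) = 3495535/64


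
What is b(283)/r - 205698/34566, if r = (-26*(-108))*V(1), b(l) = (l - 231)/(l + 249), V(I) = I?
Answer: -140696609/23643144 ≈ -5.9508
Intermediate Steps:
b(l) = (-231 + l)/(249 + l)
r = 2808 (r = -26*(-108)*1 = 2808*1 = 2808)
b(283)/r - 205698/34566 = ((-231 + 283)/(249 + 283))/2808 - 205698/34566 = (52/532)*(1/2808) - 205698*1/34566 = ((1/532)*52)*(1/2808) - 34283/5761 = (13/133)*(1/2808) - 34283/5761 = 1/28728 - 34283/5761 = -140696609/23643144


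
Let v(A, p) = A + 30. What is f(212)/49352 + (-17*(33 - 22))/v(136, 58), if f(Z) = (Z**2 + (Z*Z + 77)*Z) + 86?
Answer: 395656297/2048108 ≈ 193.18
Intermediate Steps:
f(Z) = 86 + Z**2 + Z*(77 + Z**2) (f(Z) = (Z**2 + (Z**2 + 77)*Z) + 86 = (Z**2 + (77 + Z**2)*Z) + 86 = (Z**2 + Z*(77 + Z**2)) + 86 = 86 + Z**2 + Z*(77 + Z**2))
v(A, p) = 30 + A
f(212)/49352 + (-17*(33 - 22))/v(136, 58) = (86 + 212**2 + 212**3 + 77*212)/49352 + (-17*(33 - 22))/(30 + 136) = (86 + 44944 + 9528128 + 16324)*(1/49352) - 17*11/166 = 9589482*(1/49352) - 187*1/166 = 4794741/24676 - 187/166 = 395656297/2048108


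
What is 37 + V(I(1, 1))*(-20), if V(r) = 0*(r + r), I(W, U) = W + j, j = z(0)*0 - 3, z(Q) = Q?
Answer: 37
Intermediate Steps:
j = -3 (j = 0*0 - 3 = 0 - 3 = -3)
I(W, U) = -3 + W (I(W, U) = W - 3 = -3 + W)
V(r) = 0 (V(r) = 0*(2*r) = 0)
37 + V(I(1, 1))*(-20) = 37 + 0*(-20) = 37 + 0 = 37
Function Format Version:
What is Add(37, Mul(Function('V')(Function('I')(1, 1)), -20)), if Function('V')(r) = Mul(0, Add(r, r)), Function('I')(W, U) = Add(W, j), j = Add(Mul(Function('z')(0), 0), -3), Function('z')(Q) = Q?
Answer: 37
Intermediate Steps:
j = -3 (j = Add(Mul(0, 0), -3) = Add(0, -3) = -3)
Function('I')(W, U) = Add(-3, W) (Function('I')(W, U) = Add(W, -3) = Add(-3, W))
Function('V')(r) = 0 (Function('V')(r) = Mul(0, Mul(2, r)) = 0)
Add(37, Mul(Function('V')(Function('I')(1, 1)), -20)) = Add(37, Mul(0, -20)) = Add(37, 0) = 37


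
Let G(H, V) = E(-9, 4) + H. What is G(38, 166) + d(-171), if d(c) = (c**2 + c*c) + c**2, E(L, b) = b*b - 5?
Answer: 87772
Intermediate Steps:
E(L, b) = -5 + b**2 (E(L, b) = b**2 - 5 = -5 + b**2)
d(c) = 3*c**2 (d(c) = (c**2 + c**2) + c**2 = 2*c**2 + c**2 = 3*c**2)
G(H, V) = 11 + H (G(H, V) = (-5 + 4**2) + H = (-5 + 16) + H = 11 + H)
G(38, 166) + d(-171) = (11 + 38) + 3*(-171)**2 = 49 + 3*29241 = 49 + 87723 = 87772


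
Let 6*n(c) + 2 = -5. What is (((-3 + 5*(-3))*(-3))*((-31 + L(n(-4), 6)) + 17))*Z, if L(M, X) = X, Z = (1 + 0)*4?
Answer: -1728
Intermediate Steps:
Z = 4 (Z = 1*4 = 4)
n(c) = -7/6 (n(c) = -1/3 + (1/6)*(-5) = -1/3 - 5/6 = -7/6)
(((-3 + 5*(-3))*(-3))*((-31 + L(n(-4), 6)) + 17))*Z = (((-3 + 5*(-3))*(-3))*((-31 + 6) + 17))*4 = (((-3 - 15)*(-3))*(-25 + 17))*4 = (-18*(-3)*(-8))*4 = (54*(-8))*4 = -432*4 = -1728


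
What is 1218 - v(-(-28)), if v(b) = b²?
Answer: 434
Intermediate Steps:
1218 - v(-(-28)) = 1218 - (-(-28))² = 1218 - (-7*(-4))² = 1218 - 1*28² = 1218 - 1*784 = 1218 - 784 = 434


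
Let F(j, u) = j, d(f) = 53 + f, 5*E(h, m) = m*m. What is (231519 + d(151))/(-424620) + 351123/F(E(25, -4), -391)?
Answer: 20707375937/188720 ≈ 1.0973e+5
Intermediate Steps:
E(h, m) = m**2/5 (E(h, m) = (m*m)/5 = m**2/5)
(231519 + d(151))/(-424620) + 351123/F(E(25, -4), -391) = (231519 + (53 + 151))/(-424620) + 351123/(((1/5)*(-4)**2)) = (231519 + 204)*(-1/424620) + 351123/(((1/5)*16)) = 231723*(-1/424620) + 351123/(16/5) = -25747/47180 + 351123*(5/16) = -25747/47180 + 1755615/16 = 20707375937/188720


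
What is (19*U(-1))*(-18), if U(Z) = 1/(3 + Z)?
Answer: -171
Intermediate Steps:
(19*U(-1))*(-18) = (19/(3 - 1))*(-18) = (19/2)*(-18) = -171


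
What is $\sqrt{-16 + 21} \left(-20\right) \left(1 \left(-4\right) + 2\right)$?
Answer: $40 \sqrt{5} \approx 89.443$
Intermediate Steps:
$\sqrt{-16 + 21} \left(-20\right) \left(1 \left(-4\right) + 2\right) = \sqrt{5} \left(-20\right) \left(-4 + 2\right) = - 20 \sqrt{5} \left(-2\right) = 40 \sqrt{5}$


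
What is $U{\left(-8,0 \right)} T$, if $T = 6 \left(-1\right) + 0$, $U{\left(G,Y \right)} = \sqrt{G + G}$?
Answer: $- 24 i \approx - 24.0 i$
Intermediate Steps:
$U{\left(G,Y \right)} = \sqrt{2} \sqrt{G}$ ($U{\left(G,Y \right)} = \sqrt{2 G} = \sqrt{2} \sqrt{G}$)
$T = -6$ ($T = -6 + 0 = -6$)
$U{\left(-8,0 \right)} T = \sqrt{2} \sqrt{-8} \left(-6\right) = \sqrt{2} \cdot 2 i \sqrt{2} \left(-6\right) = 4 i \left(-6\right) = - 24 i$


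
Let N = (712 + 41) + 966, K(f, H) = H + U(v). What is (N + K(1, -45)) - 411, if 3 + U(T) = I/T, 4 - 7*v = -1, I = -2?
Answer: 6286/5 ≈ 1257.2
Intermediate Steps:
v = 5/7 (v = 4/7 - ⅐*(-1) = 4/7 + ⅐ = 5/7 ≈ 0.71429)
U(T) = -3 - 2/T
K(f, H) = -29/5 + H (K(f, H) = H + (-3 - 2/5/7) = H + (-3 - 2*7/5) = H + (-3 - 14/5) = H - 29/5 = -29/5 + H)
N = 1719 (N = 753 + 966 = 1719)
(N + K(1, -45)) - 411 = (1719 + (-29/5 - 45)) - 411 = (1719 - 254/5) - 411 = 8341/5 - 411 = 6286/5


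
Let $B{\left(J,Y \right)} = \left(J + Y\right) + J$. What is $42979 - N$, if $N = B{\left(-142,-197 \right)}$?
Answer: $43460$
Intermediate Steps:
$B{\left(J,Y \right)} = Y + 2 J$
$N = -481$ ($N = -197 + 2 \left(-142\right) = -197 - 284 = -481$)
$42979 - N = 42979 - -481 = 42979 + 481 = 43460$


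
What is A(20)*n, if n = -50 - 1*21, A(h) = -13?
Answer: 923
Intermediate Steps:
n = -71 (n = -50 - 21 = -71)
A(20)*n = -13*(-71) = 923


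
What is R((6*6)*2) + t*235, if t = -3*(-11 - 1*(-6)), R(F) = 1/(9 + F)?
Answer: 285526/81 ≈ 3525.0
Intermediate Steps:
t = 15 (t = -3*(-11 + 6) = -3*(-5) = 15)
R((6*6)*2) + t*235 = 1/(9 + (6*6)*2) + 15*235 = 1/(9 + 36*2) + 3525 = 1/(9 + 72) + 3525 = 1/81 + 3525 = 285526/81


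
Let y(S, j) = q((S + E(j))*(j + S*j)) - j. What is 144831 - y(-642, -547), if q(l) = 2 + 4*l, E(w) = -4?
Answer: 906164450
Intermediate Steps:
y(S, j) = 2 - j + 4*(-4 + S)*(j + S*j) (y(S, j) = (2 + 4*((S - 4)*(j + S*j))) - j = (2 + 4*((-4 + S)*(j + S*j))) - j = (2 + 4*(-4 + S)*(j + S*j)) - j = 2 - j + 4*(-4 + S)*(j + S*j))
144831 - y(-642, -547) = 144831 - (2 - 1*(-547) + 4*(-547)*(-4 + (-642)**2 - 3*(-642))) = 144831 - (2 + 547 + 4*(-547)*(-4 + 412164 + 1926)) = 144831 - (2 + 547 + 4*(-547)*414086) = 144831 - (2 + 547 - 906020168) = 144831 - 1*(-906019619) = 144831 + 906019619 = 906164450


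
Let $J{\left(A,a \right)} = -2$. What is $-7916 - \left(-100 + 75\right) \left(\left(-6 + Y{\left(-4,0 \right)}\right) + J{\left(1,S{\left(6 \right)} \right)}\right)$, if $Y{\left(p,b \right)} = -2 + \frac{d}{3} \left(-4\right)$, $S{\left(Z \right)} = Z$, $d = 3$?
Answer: $-8266$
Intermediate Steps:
$Y{\left(p,b \right)} = -6$ ($Y{\left(p,b \right)} = -2 + \frac{3}{3} \left(-4\right) = -2 + 3 \cdot \frac{1}{3} \left(-4\right) = -2 + 1 \left(-4\right) = -2 - 4 = -6$)
$-7916 - \left(-100 + 75\right) \left(\left(-6 + Y{\left(-4,0 \right)}\right) + J{\left(1,S{\left(6 \right)} \right)}\right) = -7916 - \left(-100 + 75\right) \left(\left(-6 - 6\right) - 2\right) = -7916 - - 25 \left(-12 - 2\right) = -7916 - \left(-25\right) \left(-14\right) = -7916 - 350 = -8266$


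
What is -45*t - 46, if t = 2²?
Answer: -226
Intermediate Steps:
t = 4
-45*t - 46 = -45*4 - 46 = -180 - 46 = -226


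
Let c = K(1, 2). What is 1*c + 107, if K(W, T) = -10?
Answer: 97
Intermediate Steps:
c = -10
1*c + 107 = 1*(-10) + 107 = -10 + 107 = 97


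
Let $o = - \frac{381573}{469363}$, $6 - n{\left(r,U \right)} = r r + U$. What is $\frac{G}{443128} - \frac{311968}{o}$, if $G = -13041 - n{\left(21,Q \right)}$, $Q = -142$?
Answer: $\frac{16221390103019137}{42271420086} \approx 3.8374 \cdot 10^{5}$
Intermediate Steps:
$n{\left(r,U \right)} = 6 - U - r^{2}$ ($n{\left(r,U \right)} = 6 - \left(r r + U\right) = 6 - \left(r^{2} + U\right) = 6 - \left(U + r^{2}\right) = 6 - U - r^{2}$)
$o = - \frac{381573}{469363}$ ($o = \left(-381573\right) \frac{1}{469363} = - \frac{381573}{469363} \approx -0.81296$)
$G = -12748$ ($G = -13041 - \left(6 - -142 - 21^{2}\right) = -13041 - \left(6 + 142 - 441\right) = -13041 - -293 = -13041 + 293 = -12748$)
$\frac{G}{443128} - \frac{311968}{o} = - \frac{12748}{443128} - \frac{311968}{- \frac{381573}{469363}} = \left(-12748\right) \frac{1}{443128} - - \frac{146426236384}{381573} = - \frac{3187}{110782} + \frac{146426236384}{381573} = \frac{16221390103019137}{42271420086}$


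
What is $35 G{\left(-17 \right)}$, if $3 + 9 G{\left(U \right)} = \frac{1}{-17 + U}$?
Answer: $- \frac{3605}{306} \approx -11.781$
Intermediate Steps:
$G{\left(U \right)} = - \frac{1}{3} + \frac{1}{9 \left(-17 + U\right)}$
$35 G{\left(-17 \right)} = 35 \frac{52 - -51}{9 \left(-17 - 17\right)} = 35 \frac{52 + 51}{9 \left(-34\right)} = 35 \cdot \frac{1}{9} \left(- \frac{1}{34}\right) 103 = 35 \left(- \frac{103}{306}\right) = - \frac{3605}{306}$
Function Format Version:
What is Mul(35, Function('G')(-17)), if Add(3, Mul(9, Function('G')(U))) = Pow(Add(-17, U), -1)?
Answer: Rational(-3605, 306) ≈ -11.781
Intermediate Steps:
Function('G')(U) = Add(Rational(-1, 3), Mul(Rational(1, 9), Pow(Add(-17, U), -1)))
Mul(35, Function('G')(-17)) = Mul(35, Mul(Rational(1, 9), Pow(Add(-17, -17), -1), Add(52, Mul(-3, -17)))) = Mul(35, Mul(Rational(1, 9), Pow(-34, -1), Add(52, 51))) = Mul(35, Mul(Rational(1, 9), Rational(-1, 34), 103)) = Mul(35, Rational(-103, 306)) = Rational(-3605, 306)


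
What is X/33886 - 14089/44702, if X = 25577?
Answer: 166480800/378692993 ≈ 0.43962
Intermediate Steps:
X/33886 - 14089/44702 = 25577/33886 - 14089/44702 = 166480800/378692993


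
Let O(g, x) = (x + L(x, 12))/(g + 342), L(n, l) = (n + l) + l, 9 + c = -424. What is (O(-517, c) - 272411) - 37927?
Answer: -54308308/175 ≈ -3.1033e+5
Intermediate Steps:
c = -433 (c = -9 - 424 = -433)
L(n, l) = n + 2*l (L(n, l) = (l + n) + l = n + 2*l)
O(g, x) = (24 + 2*x)/(342 + g) (O(g, x) = (x + (x + 2*12))/(g + 342) = (x + (x + 24))/(342 + g) = (x + (24 + x))/(342 + g) = (24 + 2*x)/(342 + g))
(O(-517, c) - 272411) - 37927 = (2*(12 - 433)/(342 - 517) - 272411) - 37927 = (2*(-421)/(-175) - 272411) - 37927 = (2*(-1/175)*(-421) - 272411) - 37927 = (842/175 - 272411) - 37927 = -47671083/175 - 37927 = -54308308/175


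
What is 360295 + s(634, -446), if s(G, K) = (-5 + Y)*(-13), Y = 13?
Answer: 360191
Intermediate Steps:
s(G, K) = -104 (s(G, K) = (-5 + 13)*(-13) = 8*(-13) = -104)
360295 + s(634, -446) = 360295 - 104 = 360191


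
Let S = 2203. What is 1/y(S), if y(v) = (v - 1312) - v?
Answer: -1/1312 ≈ -0.00076220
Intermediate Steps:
y(v) = -1312 (y(v) = (-1312 + v) - v = -1312)
1/y(S) = 1/(-1312) = -1/1312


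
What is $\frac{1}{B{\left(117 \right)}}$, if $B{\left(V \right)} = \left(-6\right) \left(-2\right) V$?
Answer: $\frac{1}{1404} \approx 0.00071225$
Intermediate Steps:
$B{\left(V \right)} = 12 V$
$\frac{1}{B{\left(117 \right)}} = \frac{1}{12 \cdot 117} = \frac{1}{1404}$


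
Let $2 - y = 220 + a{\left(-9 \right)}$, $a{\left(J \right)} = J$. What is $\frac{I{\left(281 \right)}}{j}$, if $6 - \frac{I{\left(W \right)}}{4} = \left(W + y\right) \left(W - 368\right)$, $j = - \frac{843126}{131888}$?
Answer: $- \frac{551291840}{140521} \approx -3923.2$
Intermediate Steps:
$j = - \frac{421563}{65944}$ ($j = \left(-843126\right) \frac{1}{131888} = - \frac{421563}{65944} \approx -6.3927$)
$y = -209$ ($y = 2 - \left(220 - 9\right) = 2 - 211 = -209$)
$I{\left(W \right)} = 24 - 4 \left(-368 + W\right) \left(-209 + W\right)$ ($I{\left(W \right)} = 24 - 4 \left(W - 209\right) \left(W - 368\right) = 24 - 4 \left(-209 + W\right) \left(-368 + W\right) = 24 - 4 \left(-368 + W\right) \left(-209 + W\right)$)
$\frac{I{\left(281 \right)}}{j} = \frac{-307624 - 4 \cdot 281^{2} + 2308 \cdot 281}{- \frac{421563}{65944}} = \left(-307624 - 315844 + 648548\right) \left(- \frac{65944}{421563}\right) = 25080 \left(- \frac{65944}{421563}\right) = - \frac{551291840}{140521}$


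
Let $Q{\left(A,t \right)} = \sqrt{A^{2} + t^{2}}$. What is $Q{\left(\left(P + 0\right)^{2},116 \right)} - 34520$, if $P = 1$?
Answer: $-34520 + \sqrt{13457} \approx -34404.0$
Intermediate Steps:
$Q{\left(\left(P + 0\right)^{2},116 \right)} - 34520 = \sqrt{\left(\left(1 + 0\right)^{2}\right)^{2} + 116^{2}} - 34520 = \sqrt{\left(1^{2}\right)^{2} + 13456} - 34520 = \sqrt{1^{2} + 13456} - 34520 = \sqrt{1 + 13456} - 34520 = \sqrt{13457} - 34520 = -34520 + \sqrt{13457}$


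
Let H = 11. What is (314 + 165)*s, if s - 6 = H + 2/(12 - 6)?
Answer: 24908/3 ≈ 8302.7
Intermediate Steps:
s = 52/3 (s = 6 + (11 + 2/(12 - 6)) = 6 + (11 + 2/6) = 6 + (11 + (1/6)*2) = 6 + (11 + 1/3) = 6 + 34/3 = 52/3 ≈ 17.333)
(314 + 165)*s = (314 + 165)*(52/3) = 479*(52/3) = 24908/3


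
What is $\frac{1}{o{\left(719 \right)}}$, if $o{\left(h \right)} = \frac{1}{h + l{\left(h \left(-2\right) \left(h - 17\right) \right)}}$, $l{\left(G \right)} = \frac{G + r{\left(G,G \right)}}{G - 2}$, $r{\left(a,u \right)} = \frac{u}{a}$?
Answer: $\frac{726824157}{1009478} \approx 720.0$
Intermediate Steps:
$l{\left(G \right)} = \frac{1 + G}{-2 + G}$ ($l{\left(G \right)} = \frac{G + \frac{G}{G}}{G - 2} = \frac{G + 1}{-2 + G} = \frac{1 + G}{-2 + G}$)
$o{\left(h \right)} = \frac{1}{h + \frac{1 - 2 h \left(-17 + h\right)}{-2 - 2 h \left(-17 + h\right)}}$ ($o{\left(h \right)} = \frac{1}{h + \frac{1 + h \left(-2\right) \left(h - 17\right)}{-2 + h \left(-2\right) \left(h - 17\right)}} = \frac{1}{h + \frac{1 + - 2 h \left(-17 + h\right)}{-2 + - 2 h \left(-17 + h\right)}} = \frac{1}{h + \frac{1 - 2 h \left(-17 + h\right)}{-2 - 2 h \left(-17 + h\right)}}$)
$\frac{1}{o{\left(719 \right)}} = \frac{1}{2 \frac{1}{-1 - 23008 - 32 \cdot 719^{2} + 2 \cdot 719^{3}} \left(1 + 719^{2} - 12223\right)} = \frac{1}{2 \frac{1}{-1 - 23008 - 16542752 + 2 \cdot 371694959} \left(1 + 516961 - 12223\right)} = \frac{1}{2 \frac{1}{-1 - 23008 - 16542752 + 743389918} \cdot 504739} = \frac{1}{2 \cdot \frac{1}{726824157} \cdot 504739} = \frac{1}{\frac{1009478}{726824157}} = \frac{726824157}{1009478}$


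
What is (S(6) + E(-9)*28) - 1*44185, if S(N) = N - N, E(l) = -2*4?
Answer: -44409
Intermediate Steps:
E(l) = -8
S(N) = 0
(S(6) + E(-9)*28) - 1*44185 = (0 - 8*28) - 1*44185 = (0 - 224) - 44185 = -224 - 44185 = -44409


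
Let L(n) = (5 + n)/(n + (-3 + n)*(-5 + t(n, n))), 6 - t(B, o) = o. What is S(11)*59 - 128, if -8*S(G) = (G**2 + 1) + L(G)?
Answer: -283187/276 ≈ -1026.0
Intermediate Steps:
t(B, o) = 6 - o
L(n) = (5 + n)/(n + (1 - n)*(-3 + n)) (L(n) = (5 + n)/(n + (-3 + n)*(-5 + (6 - n))) = (5 + n)/(n + (-3 + n)*(1 - n)) = (5 + n)/(n + (1 - n)*(-3 + n)))
S(G) = -1/8 - G**2/8 - (-5 - G)/(8*(3 + G + G*(-6 + G))) (S(G) = -((G**2 + 1) + (-5 - G)/(3 + G + G*(-6 + G)))/8 = -((1 + G**2) + (-5 - G)/(3 + G + G*(-6 + G)))/8 = -(1 + G**2 + (-5 - G)/(3 + G + G*(-6 + G)))/8 = -1/8 - G**2/8 - (-5 - G)/(8*(3 + G + G*(-6 + G))))
S(11)*59 - 128 = ((2 - 1*11**4 - 4*11**2 + 5*11**3 + 6*11)/(8*(3 + 11**2 - 5*11)))*59 - 128 = ((2 - 1*14641 - 4*121 + 5*1331 + 66)/(8*(3 + 121 - 55)))*59 - 128 = ((1/8)*(2 - 14641 - 484 + 6655 + 66)/69)*59 - 128 = ((1/8)*(1/69)*(-8402))*59 - 128 = -4201/276*59 - 128 = -247859/276 - 128 = -283187/276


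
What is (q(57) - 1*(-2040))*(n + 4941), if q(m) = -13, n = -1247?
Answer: 7487738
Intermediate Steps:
(q(57) - 1*(-2040))*(n + 4941) = (-13 - 1*(-2040))*(-1247 + 4941) = (-13 + 2040)*3694 = 2027*3694 = 7487738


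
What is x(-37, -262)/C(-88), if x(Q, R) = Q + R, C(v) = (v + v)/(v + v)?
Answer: -299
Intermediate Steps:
C(v) = 1 (C(v) = (2*v)/((2*v)) = (2*v)*(1/(2*v)) = 1)
x(-37, -262)/C(-88) = (-37 - 262)/1 = -299*1 = -299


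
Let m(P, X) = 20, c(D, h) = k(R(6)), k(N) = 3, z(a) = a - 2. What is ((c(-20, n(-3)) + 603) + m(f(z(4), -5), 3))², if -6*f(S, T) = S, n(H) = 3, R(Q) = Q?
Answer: 391876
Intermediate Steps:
z(a) = -2 + a
f(S, T) = -S/6
c(D, h) = 3
((c(-20, n(-3)) + 603) + m(f(z(4), -5), 3))² = ((3 + 603) + 20)² = (606 + 20)² = 626² = 391876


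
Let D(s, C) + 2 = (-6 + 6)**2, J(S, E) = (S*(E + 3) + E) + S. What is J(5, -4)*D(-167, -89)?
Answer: 8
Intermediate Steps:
J(S, E) = E + S + S*(3 + E) (J(S, E) = (S*(3 + E) + E) + S = (E + S*(3 + E)) + S = E + S + S*(3 + E))
D(s, C) = -2 (D(s, C) = -2 + (-6 + 6)**2 = -2 + 0**2 = -2 + 0 = -2)
J(5, -4)*D(-167, -89) = (-4 + 4*5 - 4*5)*(-2) = (-4 + 20 - 20)*(-2) = -4*(-2) = 8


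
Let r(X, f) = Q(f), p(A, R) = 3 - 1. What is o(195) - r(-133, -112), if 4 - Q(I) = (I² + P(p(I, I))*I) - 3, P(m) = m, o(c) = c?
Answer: 12508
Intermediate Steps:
p(A, R) = 2
Q(I) = 7 - I² - 2*I (Q(I) = 4 - ((I² + 2*I) - 3) = 4 - (-3 + I² + 2*I) = 4 + (3 - I² - 2*I) = 7 - I² - 2*I)
r(X, f) = 7 - f² - 2*f
o(195) - r(-133, -112) = 195 - (7 - 1*(-112)² - 2*(-112)) = 195 - (7 - 1*12544 + 224) = 195 - (7 - 12544 + 224) = 195 - 1*(-12313) = 195 + 12313 = 12508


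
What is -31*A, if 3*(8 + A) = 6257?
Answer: -193223/3 ≈ -64408.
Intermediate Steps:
A = 6233/3 (A = -8 + (1/3)*6257 = -8 + 6257/3 = 6233/3 ≈ 2077.7)
-31*A = -31*6233/3 = -193223/3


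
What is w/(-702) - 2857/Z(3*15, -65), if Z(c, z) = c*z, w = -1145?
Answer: 45767/17550 ≈ 2.6078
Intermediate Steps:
w/(-702) - 2857/Z(3*15, -65) = -1145/(-702) - 2857/((3*15)*(-65)) = -1145*(-1/702) - 2857/(45*(-65)) = 1145/702 - 2857/(-2925) = 1145/702 - 2857*(-1/2925) = 1145/702 + 2857/2925 = 45767/17550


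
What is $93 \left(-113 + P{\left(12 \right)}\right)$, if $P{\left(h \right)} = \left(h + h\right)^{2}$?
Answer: $43059$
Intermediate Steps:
$P{\left(h \right)} = 4 h^{2}$ ($P{\left(h \right)} = \left(2 h\right)^{2} = 4 h^{2}$)
$93 \left(-113 + P{\left(12 \right)}\right) = 93 \left(-113 + 4 \cdot 12^{2}\right) = 93 \left(-113 + 4 \cdot 144\right) = 93 \left(-113 + 576\right) = 93 \cdot 463 = 43059$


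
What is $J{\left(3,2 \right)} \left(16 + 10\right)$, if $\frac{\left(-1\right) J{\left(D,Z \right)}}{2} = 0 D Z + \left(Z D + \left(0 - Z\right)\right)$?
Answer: $-208$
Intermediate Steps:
$J{\left(D,Z \right)} = 2 Z - 2 D Z$ ($J{\left(D,Z \right)} = - 2 \left(0 D Z + \left(Z D + \left(0 - Z\right)\right)\right) = - 2 \left(0 Z + \left(D Z - Z\right)\right) = - 2 \left(0 + \left(- Z + D Z\right)\right) = - 2 \left(- Z + D Z\right) = 2 Z - 2 D Z$)
$J{\left(3,2 \right)} \left(16 + 10\right) = 2 \cdot 2 \left(1 - 3\right) \left(16 + 10\right) = 2 \cdot 2 \left(1 - 3\right) 26 = 2 \cdot 2 \left(-2\right) 26 = \left(-8\right) 26 = -208$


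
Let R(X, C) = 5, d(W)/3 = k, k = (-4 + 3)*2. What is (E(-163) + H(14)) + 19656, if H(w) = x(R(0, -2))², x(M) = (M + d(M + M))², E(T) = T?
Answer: 19494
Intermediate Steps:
k = -2 (k = -1*2 = -2)
d(W) = -6 (d(W) = 3*(-2) = -6)
x(M) = (-6 + M)² (x(M) = (M - 6)² = (-6 + M)²)
H(w) = 1 (H(w) = ((-6 + 5)²)² = ((-1)²)² = 1² = 1)
(E(-163) + H(14)) + 19656 = (-163 + 1) + 19656 = -162 + 19656 = 19494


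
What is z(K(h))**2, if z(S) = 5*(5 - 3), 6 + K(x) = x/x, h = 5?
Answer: 100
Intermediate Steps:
K(x) = -5 (K(x) = -6 + x/x = -6 + 1 = -5)
z(S) = 10 (z(S) = 5*2 = 10)
z(K(h))**2 = 10**2 = 100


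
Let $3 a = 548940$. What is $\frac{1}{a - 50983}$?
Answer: $\frac{1}{131997} \approx 7.5759 \cdot 10^{-6}$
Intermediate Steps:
$a = 182980$ ($a = \frac{1}{3} \cdot 548940 = 182980$)
$\frac{1}{a - 50983} = \frac{1}{182980 - 50983} = \frac{1}{131997}$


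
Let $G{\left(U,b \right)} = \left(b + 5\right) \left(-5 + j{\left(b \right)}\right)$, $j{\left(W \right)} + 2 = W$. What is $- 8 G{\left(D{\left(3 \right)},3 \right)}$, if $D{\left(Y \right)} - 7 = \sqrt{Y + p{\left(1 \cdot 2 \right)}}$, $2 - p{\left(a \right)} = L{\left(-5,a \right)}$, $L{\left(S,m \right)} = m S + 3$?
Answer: $256$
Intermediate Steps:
$L{\left(S,m \right)} = 3 + S m$ ($L{\left(S,m \right)} = S m + 3 = 3 + S m$)
$j{\left(W \right)} = -2 + W$
$p{\left(a \right)} = -1 + 5 a$ ($p{\left(a \right)} = 2 - \left(3 - 5 a\right) = 2 + \left(-3 + 5 a\right) = -1 + 5 a$)
$D{\left(Y \right)} = 7 + \sqrt{9 + Y}$ ($D{\left(Y \right)} = 7 + \sqrt{Y - \left(1 - 5 \cdot 1 \cdot 2\right)} = 7 + \sqrt{Y + \left(-1 + 5 \cdot 2\right)} = 7 + \sqrt{Y + \left(-1 + 10\right)} = 7 + \sqrt{Y + 9} = 7 + \sqrt{9 + Y}$)
$G{\left(U,b \right)} = \left(-7 + b\right) \left(5 + b\right)$ ($G{\left(U,b \right)} = \left(b + 5\right) \left(-5 + \left(-2 + b\right)\right) = \left(5 + b\right) \left(-7 + b\right) = \left(-7 + b\right) \left(5 + b\right)$)
$- 8 G{\left(D{\left(3 \right)},3 \right)} = - 8 \left(-35 + 3 \left(-2 + 3\right)\right) = - 8 \left(-35 + 3 \cdot 1\right) = - 8 \left(-35 + 3\right) = \left(-8\right) \left(-32\right) = 256$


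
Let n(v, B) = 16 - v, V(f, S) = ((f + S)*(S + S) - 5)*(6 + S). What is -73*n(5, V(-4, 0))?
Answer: -803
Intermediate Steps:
V(f, S) = (-5 + 2*S*(S + f))*(6 + S) (V(f, S) = ((S + f)*(2*S) - 5)*(6 + S) = (2*S*(S + f) - 5)*(6 + S) = (-5 + 2*S*(S + f))*(6 + S))
-73*n(5, V(-4, 0)) = -73*(16 - 1*5) = -73*(16 - 5) = -73*11 = -803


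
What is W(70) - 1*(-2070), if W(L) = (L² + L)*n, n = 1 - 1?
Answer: 2070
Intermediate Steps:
n = 0
W(L) = 0 (W(L) = (L² + L)*0 = (L + L²)*0 = 0)
W(70) - 1*(-2070) = 0 - 1*(-2070) = 0 + 2070 = 2070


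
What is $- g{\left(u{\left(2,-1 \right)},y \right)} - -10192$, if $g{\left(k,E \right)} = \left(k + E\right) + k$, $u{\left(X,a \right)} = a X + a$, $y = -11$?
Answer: $10209$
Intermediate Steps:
$u{\left(X,a \right)} = a + X a$ ($u{\left(X,a \right)} = X a + a = a + X a$)
$g{\left(k,E \right)} = E + 2 k$ ($g{\left(k,E \right)} = \left(E + k\right) + k = E + 2 k$)
$- g{\left(u{\left(2,-1 \right)},y \right)} - -10192 = - (-11 + 2 \left(- (1 + 2)\right)) - -10192 = - (-11 + 2 \left(\left(-1\right) 3\right)) + 10192 = - (-11 + 2 \left(-3\right)) + 10192 = - (-11 - 6) + 10192 = \left(-1\right) \left(-17\right) + 10192 = 17 + 10192 = 10209$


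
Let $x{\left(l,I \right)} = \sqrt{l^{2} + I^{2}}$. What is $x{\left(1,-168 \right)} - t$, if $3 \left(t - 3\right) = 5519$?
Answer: $- \frac{5528}{3} + 5 \sqrt{1129} \approx -1674.7$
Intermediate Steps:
$t = \frac{5528}{3}$ ($t = 3 + \frac{1}{3} \cdot 5519 = 3 + \frac{5519}{3} = \frac{5528}{3} \approx 1842.7$)
$x{\left(l,I \right)} = \sqrt{I^{2} + l^{2}}$
$x{\left(1,-168 \right)} - t = \sqrt{\left(-168\right)^{2} + 1^{2}} - \frac{5528}{3} = \sqrt{28224 + 1} - \frac{5528}{3} = \sqrt{28225} - \frac{5528}{3} = 5 \sqrt{1129} - \frac{5528}{3} = - \frac{5528}{3} + 5 \sqrt{1129}$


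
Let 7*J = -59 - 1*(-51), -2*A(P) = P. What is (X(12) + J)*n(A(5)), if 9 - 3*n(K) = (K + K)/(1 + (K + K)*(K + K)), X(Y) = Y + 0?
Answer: 9082/273 ≈ 33.267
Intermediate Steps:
A(P) = -P/2
J = -8/7 (J = (-59 - 1*(-51))/7 = (-59 + 51)/7 = (⅐)*(-8) = -8/7 ≈ -1.1429)
X(Y) = Y
n(K) = 3 - 2*K/(3*(1 + 4*K²)) (n(K) = 3 - (K + K)/(3*(1 + (K + K)*(K + K))) = 3 - 2*K/(3*(1 + (2*K)*(2*K))) = 3 - 2*K/(3*(1 + 4*K²)))
(X(12) + J)*n(A(5)) = (12 - 8/7)*((9 - (-1)*5 + 36*(-½*5)²)/(3*(1 + 4*(-½*5)²))) = 76*((9 - 2*(-5/2) + 36*(-5/2)²)/(3*(1 + 4*(-5/2)²)))/7 = 76*((9 + 5 + 36*(25/4))/(3*(1 + 4*(25/4))))/7 = 76*((9 + 5 + 225)/(3*(1 + 25)))/7 = 76*((⅓)*239/26)/7 = 76*((⅓)*(1/26)*239)/7 = (76/7)*(239/78) = 9082/273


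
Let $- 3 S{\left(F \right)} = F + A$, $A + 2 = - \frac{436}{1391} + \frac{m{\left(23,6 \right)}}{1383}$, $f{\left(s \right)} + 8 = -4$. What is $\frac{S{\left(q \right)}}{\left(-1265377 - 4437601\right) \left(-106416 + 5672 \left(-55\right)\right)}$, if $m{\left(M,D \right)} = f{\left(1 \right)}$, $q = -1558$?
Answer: $\frac{125069765}{573756716842388898} \approx 2.1798 \cdot 10^{-10}$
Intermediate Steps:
$f{\left(s \right)} = -12$ ($f{\left(s \right)} = -8 - 4 = -12$)
$m{\left(M,D \right)} = -12$
$A = - \frac{1489062}{641251}$ ($A = -2 - \left(\frac{4}{461} + \frac{436}{1391}\right) = -2 - \frac{206560}{641251} = - \frac{1489062}{641251} \approx -2.3221$)
$S{\left(F \right)} = \frac{496354}{641251} - \frac{F}{3}$ ($S{\left(F \right)} = - \frac{F - \frac{1489062}{641251}}{3} = - \frac{- \frac{1489062}{641251} + F}{3} = \frac{496354}{641251} - \frac{F}{3}$)
$\frac{S{\left(q \right)}}{\left(-1265377 - 4437601\right) \left(-106416 + 5672 \left(-55\right)\right)} = \frac{\frac{496354}{641251} - - \frac{1558}{3}}{\left(-1265377 - 4437601\right) \left(-106416 + 5672 \left(-55\right)\right)} = \frac{\frac{496354}{641251} + \frac{1558}{3}}{\left(-5702978\right) \left(-106416 - 311960\right)} = \frac{1000558120}{1923753 \left(\left(-5702978\right) \left(-418376\right)\right)} = \frac{1000558120}{1923753 \cdot 2385989123728} = \frac{1000558120}{1923753} \cdot \frac{1}{2385989123728} = \frac{125069765}{573756716842388898}$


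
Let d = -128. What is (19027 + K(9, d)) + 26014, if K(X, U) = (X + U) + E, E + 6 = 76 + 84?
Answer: 45076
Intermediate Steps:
E = 154 (E = -6 + (76 + 84) = -6 + 160 = 154)
K(X, U) = 154 + U + X (K(X, U) = (X + U) + 154 = (U + X) + 154 = 154 + U + X)
(19027 + K(9, d)) + 26014 = (19027 + (154 - 128 + 9)) + 26014 = (19027 + 35) + 26014 = 19062 + 26014 = 45076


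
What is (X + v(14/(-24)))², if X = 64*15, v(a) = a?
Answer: 132549169/144 ≈ 9.2048e+5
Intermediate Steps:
X = 960
(X + v(14/(-24)))² = (960 + 14/(-24))² = (960 + 14*(-1/24))² = (960 - 7/12)² = (11513/12)² = 132549169/144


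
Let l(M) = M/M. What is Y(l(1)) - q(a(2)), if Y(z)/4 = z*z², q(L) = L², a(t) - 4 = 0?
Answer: -12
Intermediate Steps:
l(M) = 1
a(t) = 4 (a(t) = 4 + 0 = 4)
Y(z) = 4*z³ (Y(z) = 4*(z*z²) = 4*z³)
Y(l(1)) - q(a(2)) = 4*1³ - 1*4² = 4*1 - 1*16 = 4 - 16 = -12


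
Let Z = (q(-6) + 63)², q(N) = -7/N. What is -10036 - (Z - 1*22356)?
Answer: 295295/36 ≈ 8202.6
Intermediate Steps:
Z = 148225/36 (Z = (-7/(-6) + 63)² = (-7*(-⅙) + 63)² = (7/6 + 63)² = (385/6)² = 148225/36 ≈ 4117.4)
-10036 - (Z - 1*22356) = -10036 - (148225/36 - 1*22356) = -10036 - (148225/36 - 22356) = -10036 - 1*(-656591/36) = -10036 + 656591/36 = 295295/36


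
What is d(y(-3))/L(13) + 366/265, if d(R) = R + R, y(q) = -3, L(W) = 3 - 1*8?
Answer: 684/265 ≈ 2.5811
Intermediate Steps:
L(W) = -5 (L(W) = 3 - 8 = -5)
d(R) = 2*R
d(y(-3))/L(13) + 366/265 = (2*(-3))/(-5) + 366/265 = -6*(-⅕) + 366*(1/265) = 6/5 + 366/265 = 684/265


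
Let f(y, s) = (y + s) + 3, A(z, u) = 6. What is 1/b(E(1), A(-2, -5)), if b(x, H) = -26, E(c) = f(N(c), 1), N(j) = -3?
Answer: -1/26 ≈ -0.038462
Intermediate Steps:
f(y, s) = 3 + s + y (f(y, s) = (s + y) + 3 = 3 + s + y)
E(c) = 1 (E(c) = 3 + 1 - 3 = 1)
1/b(E(1), A(-2, -5)) = 1/(-26) = -1/26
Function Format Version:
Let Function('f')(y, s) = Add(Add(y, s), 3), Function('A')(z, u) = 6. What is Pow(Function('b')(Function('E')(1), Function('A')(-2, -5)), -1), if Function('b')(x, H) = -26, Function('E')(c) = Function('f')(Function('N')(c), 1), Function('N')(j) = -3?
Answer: Rational(-1, 26) ≈ -0.038462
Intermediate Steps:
Function('f')(y, s) = Add(3, s, y) (Function('f')(y, s) = Add(Add(s, y), 3) = Add(3, s, y))
Function('E')(c) = 1 (Function('E')(c) = Add(3, 1, -3) = 1)
Pow(Function('b')(Function('E')(1), Function('A')(-2, -5)), -1) = Pow(-26, -1) = Rational(-1, 26)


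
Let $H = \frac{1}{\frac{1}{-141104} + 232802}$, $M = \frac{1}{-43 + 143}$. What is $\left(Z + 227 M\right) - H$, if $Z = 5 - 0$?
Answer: $\frac{23881422196489}{3284929340700} \approx 7.27$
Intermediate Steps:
$M = \frac{1}{100} \approx 0.01$
$Z = 5$ ($Z = 5 + 0 = 5$)
$H = \frac{141104}{32849293407}$ ($H = \frac{1}{- \frac{1}{141104} + 232802} = \frac{1}{\frac{32849293407}{141104}} = \frac{141104}{32849293407} \approx 4.2955 \cdot 10^{-6}$)
$\left(Z + 227 M\right) - H = \left(5 + 227 \cdot \frac{1}{100}\right) - \frac{141104}{32849293407} = \left(5 + \frac{227}{100}\right) - \frac{141104}{32849293407} = \frac{727}{100} - \frac{141104}{32849293407} = \frac{23881422196489}{3284929340700}$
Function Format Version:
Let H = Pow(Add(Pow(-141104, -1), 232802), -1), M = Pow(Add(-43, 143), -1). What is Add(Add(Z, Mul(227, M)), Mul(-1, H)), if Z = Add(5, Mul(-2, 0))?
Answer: Rational(23881422196489, 3284929340700) ≈ 7.2700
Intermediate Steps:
M = Rational(1, 100) (M = Pow(100, -1) = Rational(1, 100) ≈ 0.010000)
Z = 5 (Z = Add(5, 0) = 5)
H = Rational(141104, 32849293407) (H = Pow(Add(Rational(-1, 141104), 232802), -1) = Pow(Rational(32849293407, 141104), -1) = Rational(141104, 32849293407) ≈ 4.2955e-6)
Add(Add(Z, Mul(227, M)), Mul(-1, H)) = Add(Add(5, Mul(227, Rational(1, 100))), Mul(-1, Rational(141104, 32849293407))) = Add(Add(5, Rational(227, 100)), Rational(-141104, 32849293407)) = Add(Rational(727, 100), Rational(-141104, 32849293407)) = Rational(23881422196489, 3284929340700)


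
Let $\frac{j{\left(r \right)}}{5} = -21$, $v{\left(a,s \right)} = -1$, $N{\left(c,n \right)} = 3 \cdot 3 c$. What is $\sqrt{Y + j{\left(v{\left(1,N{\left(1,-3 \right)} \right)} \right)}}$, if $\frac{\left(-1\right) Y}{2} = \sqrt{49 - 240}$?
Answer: $\sqrt{-105 - 2 i \sqrt{191}} \approx 1.3374 - 10.334 i$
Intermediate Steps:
$N{\left(c,n \right)} = 9 c$
$j{\left(r \right)} = -105$ ($j{\left(r \right)} = 5 \left(-21\right) = -105$)
$Y = - 2 i \sqrt{191}$ ($Y = - 2 \sqrt{49 - 240} = - 2 \sqrt{-191} = - 2 i \sqrt{191} \approx - 27.641 i$)
$\sqrt{Y + j{\left(v{\left(1,N{\left(1,-3 \right)} \right)} \right)}} = \sqrt{- 2 i \sqrt{191} - 105} = \sqrt{-105 - 2 i \sqrt{191}}$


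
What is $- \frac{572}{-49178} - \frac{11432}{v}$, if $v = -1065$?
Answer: $\frac{281406038}{26187285} \approx 10.746$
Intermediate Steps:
$- \frac{572}{-49178} - \frac{11432}{v} = - \frac{572}{-49178} - \frac{11432}{-1065} = \left(-572\right) \left(- \frac{1}{49178}\right) - - \frac{11432}{1065} = \frac{286}{24589} + \frac{11432}{1065} = \frac{281406038}{26187285}$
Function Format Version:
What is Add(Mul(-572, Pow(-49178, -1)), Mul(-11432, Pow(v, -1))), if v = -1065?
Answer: Rational(281406038, 26187285) ≈ 10.746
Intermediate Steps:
Add(Mul(-572, Pow(-49178, -1)), Mul(-11432, Pow(v, -1))) = Add(Mul(-572, Pow(-49178, -1)), Mul(-11432, Pow(-1065, -1))) = Add(Mul(-572, Rational(-1, 49178)), Mul(-11432, Rational(-1, 1065))) = Add(Rational(286, 24589), Rational(11432, 1065)) = Rational(281406038, 26187285)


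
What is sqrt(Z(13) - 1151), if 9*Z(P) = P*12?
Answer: I*sqrt(10203)/3 ≈ 33.67*I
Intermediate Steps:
Z(P) = 4*P/3 (Z(P) = (P*12)/9 = (12*P)/9 = 4*P/3)
sqrt(Z(13) - 1151) = sqrt((4/3)*13 - 1151) = sqrt(52/3 - 1151) = sqrt(-3401/3) = I*sqrt(10203)/3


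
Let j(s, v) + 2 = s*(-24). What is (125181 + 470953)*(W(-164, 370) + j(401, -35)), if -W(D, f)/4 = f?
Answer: -6620664204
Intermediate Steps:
j(s, v) = -2 - 24*s (j(s, v) = -2 + s*(-24) = -2 - 24*s)
W(D, f) = -4*f
(125181 + 470953)*(W(-164, 370) + j(401, -35)) = (125181 + 470953)*(-4*370 + (-2 - 24*401)) = 596134*(-1480 + (-2 - 9624)) = 596134*(-1480 - 9626) = 596134*(-11106) = -6620664204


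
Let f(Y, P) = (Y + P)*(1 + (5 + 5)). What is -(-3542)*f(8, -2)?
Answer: 233772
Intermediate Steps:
f(Y, P) = 11*P + 11*Y (f(Y, P) = (P + Y)*(1 + 10) = (P + Y)*11 = 11*P + 11*Y)
-(-3542)*f(8, -2) = -(-3542)*(11*(-2) + 11*8) = -(-3542)*(-22 + 88) = -(-3542)*66 = -3542*(-66) = 233772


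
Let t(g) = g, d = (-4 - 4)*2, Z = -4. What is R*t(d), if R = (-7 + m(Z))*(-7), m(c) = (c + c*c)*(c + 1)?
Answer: -4816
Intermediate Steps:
d = -16 (d = -8*2 = -16)
m(c) = (1 + c)*(c + c²) (m(c) = (c + c²)*(1 + c) = (1 + c)*(c + c²))
R = 301 (R = (-7 - 4*(1 + (-4)² + 2*(-4)))*(-7) = (-7 - 4*(1 + 16 - 8))*(-7) = (-7 - 4*9)*(-7) = (-7 - 36)*(-7) = -43*(-7) = 301)
R*t(d) = 301*(-16) = -4816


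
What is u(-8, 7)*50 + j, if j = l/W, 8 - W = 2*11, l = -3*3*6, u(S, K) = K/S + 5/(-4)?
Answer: -2867/28 ≈ -102.39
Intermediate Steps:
u(S, K) = -5/4 + K/S (u(S, K) = K/S + 5*(-1/4) = K/S - 5/4 = -5/4 + K/S)
l = -54 (l = -9*6 = -54)
W = -14 (W = 8 - 2*11 = 8 - 1*22 = 8 - 22 = -14)
j = 27/7 (j = -54/(-14) = -54*(-1/14) = 27/7 ≈ 3.8571)
u(-8, 7)*50 + j = (-5/4 + 7/(-8))*50 + 27/7 = (-5/4 + 7*(-1/8))*50 + 27/7 = (-5/4 - 7/8)*50 + 27/7 = -17/8*50 + 27/7 = -425/4 + 27/7 = -2867/28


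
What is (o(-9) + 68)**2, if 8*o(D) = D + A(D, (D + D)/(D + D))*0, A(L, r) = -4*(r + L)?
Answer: 286225/64 ≈ 4472.3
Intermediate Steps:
A(L, r) = -4*L - 4*r (A(L, r) = -4*(L + r) = -4*L - 4*r)
o(D) = D/8 (o(D) = (D + (-4*D - 4*(D + D)/(D + D))*0)/8 = (D + (-4*D - 4*2*D/(2*D))*0)/8 = (D + (-4*D - 4*2*D*1/(2*D))*0)/8 = (D + (-4*D - 4*1)*0)/8 = (D + (-4*D - 4)*0)/8 = (D + (-4 - 4*D)*0)/8 = (D + 0)/8 = D/8)
(o(-9) + 68)**2 = ((1/8)*(-9) + 68)**2 = (-9/8 + 68)**2 = (535/8)**2 = 286225/64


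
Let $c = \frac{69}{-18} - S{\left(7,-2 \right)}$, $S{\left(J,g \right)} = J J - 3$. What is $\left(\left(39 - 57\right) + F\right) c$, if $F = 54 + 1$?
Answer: $- \frac{11063}{6} \approx -1843.8$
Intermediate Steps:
$S{\left(J,g \right)} = -3 + J^{2}$ ($S{\left(J,g \right)} = J^{2} - 3 = -3 + J^{2}$)
$c = - \frac{299}{6}$ ($c = \frac{69}{-18} - \left(-3 + 7^{2}\right) = 69 \left(- \frac{1}{18}\right) - \left(-3 + 49\right) = - \frac{23}{6} - 46 = - \frac{299}{6} \approx -49.833$)
$F = 55$
$\left(\left(39 - 57\right) + F\right) c = \left(\left(39 - 57\right) + 55\right) \left(- \frac{299}{6}\right) = \left(-18 + 55\right) \left(- \frac{299}{6}\right) = 37 \left(- \frac{299}{6}\right) = - \frac{11063}{6}$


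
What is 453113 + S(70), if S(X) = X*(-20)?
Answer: 451713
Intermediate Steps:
S(X) = -20*X
453113 + S(70) = 453113 - 20*70 = 453113 - 1400 = 451713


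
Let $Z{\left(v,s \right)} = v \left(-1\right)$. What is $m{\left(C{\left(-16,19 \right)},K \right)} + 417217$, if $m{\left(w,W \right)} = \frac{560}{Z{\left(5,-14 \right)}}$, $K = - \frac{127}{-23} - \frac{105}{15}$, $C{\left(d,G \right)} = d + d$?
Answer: $417105$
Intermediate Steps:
$C{\left(d,G \right)} = 2 d$
$Z{\left(v,s \right)} = - v$
$K = - \frac{34}{23}$ ($K = \left(-127\right) \left(- \frac{1}{23}\right) - 7 = \frac{127}{23} - 7 = - \frac{34}{23} \approx -1.4783$)
$m{\left(w,W \right)} = -112$ ($m{\left(w,W \right)} = \frac{560}{\left(-1\right) 5} = \frac{560}{-5} = 560 \left(- \frac{1}{5}\right) = -112$)
$m{\left(C{\left(-16,19 \right)},K \right)} + 417217 = -112 + 417217 = 417105$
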